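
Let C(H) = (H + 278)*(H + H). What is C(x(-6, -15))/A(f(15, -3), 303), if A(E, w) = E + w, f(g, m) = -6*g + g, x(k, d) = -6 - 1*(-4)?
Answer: -92/19 ≈ -4.8421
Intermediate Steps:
x(k, d) = -2 (x(k, d) = -6 + 4 = -2)
f(g, m) = -5*g
C(H) = 2*H*(278 + H) (C(H) = (278 + H)*(2*H) = 2*H*(278 + H))
C(x(-6, -15))/A(f(15, -3), 303) = (2*(-2)*(278 - 2))/(-5*15 + 303) = (2*(-2)*276)/(-75 + 303) = -1104/228 = -1104*1/228 = -92/19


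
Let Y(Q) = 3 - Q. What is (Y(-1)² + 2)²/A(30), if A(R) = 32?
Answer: 81/8 ≈ 10.125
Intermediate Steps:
(Y(-1)² + 2)²/A(30) = ((3 - 1*(-1))² + 2)²/32 = ((3 + 1)² + 2)²*(1/32) = (4² + 2)²*(1/32) = (16 + 2)²*(1/32) = 18²*(1/32) = 324*(1/32) = 81/8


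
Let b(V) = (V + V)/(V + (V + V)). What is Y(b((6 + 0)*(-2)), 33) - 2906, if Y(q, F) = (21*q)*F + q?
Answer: -7330/3 ≈ -2443.3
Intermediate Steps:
b(V) = 2/3 (b(V) = (2*V)/(V + 2*V) = (2*V)/((3*V)) = (2*V)*(1/(3*V)) = 2/3)
Y(q, F) = q + 21*F*q (Y(q, F) = 21*F*q + q = q + 21*F*q)
Y(b((6 + 0)*(-2)), 33) - 2906 = 2*(1 + 21*33)/3 - 2906 = 2*(1 + 693)/3 - 2906 = (2/3)*694 - 2906 = 1388/3 - 2906 = -7330/3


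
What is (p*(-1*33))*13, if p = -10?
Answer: 4290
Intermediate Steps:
(p*(-1*33))*13 = -(-10)*33*13 = -10*(-33)*13 = 330*13 = 4290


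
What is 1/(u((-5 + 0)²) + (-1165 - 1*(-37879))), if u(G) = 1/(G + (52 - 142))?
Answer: 65/2386409 ≈ 2.7238e-5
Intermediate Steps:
u(G) = 1/(-90 + G) (u(G) = 1/(G - 90) = 1/(-90 + G))
1/(u((-5 + 0)²) + (-1165 - 1*(-37879))) = 1/(1/(-90 + (-5 + 0)²) + (-1165 - 1*(-37879))) = 1/(1/(-90 + (-5)²) + (-1165 + 37879)) = 1/(1/(-90 + 25) + 36714) = 1/(1/(-65) + 36714) = 1/(-1/65 + 36714) = 1/(2386409/65) = 65/2386409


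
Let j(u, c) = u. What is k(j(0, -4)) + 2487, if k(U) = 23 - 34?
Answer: 2476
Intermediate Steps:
k(U) = -11
k(j(0, -4)) + 2487 = -11 + 2487 = 2476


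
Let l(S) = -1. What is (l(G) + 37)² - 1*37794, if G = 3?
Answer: -36498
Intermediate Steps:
(l(G) + 37)² - 1*37794 = (-1 + 37)² - 1*37794 = 36² - 37794 = 1296 - 37794 = -36498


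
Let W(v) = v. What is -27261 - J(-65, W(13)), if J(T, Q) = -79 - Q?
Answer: -27169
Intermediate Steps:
-27261 - J(-65, W(13)) = -27261 - (-79 - 1*13) = -27261 - (-79 - 13) = -27261 - 1*(-92) = -27261 + 92 = -27169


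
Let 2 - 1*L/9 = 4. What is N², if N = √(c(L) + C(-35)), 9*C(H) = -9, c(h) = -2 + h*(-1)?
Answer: 15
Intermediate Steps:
L = -18 (L = 18 - 9*4 = 18 - 36 = -18)
c(h) = -2 - h
C(H) = -1 (C(H) = (⅑)*(-9) = -1)
N = √15 (N = √((-2 - 1*(-18)) - 1) = √((-2 + 18) - 1) = √(16 - 1) = √15 ≈ 3.8730)
N² = (√15)² = 15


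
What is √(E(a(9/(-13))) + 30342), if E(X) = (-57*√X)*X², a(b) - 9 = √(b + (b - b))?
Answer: √(866597862 - 6669*√39*(39 + I*√13)^(5/2))/169 ≈ 129.86 - 12.313*I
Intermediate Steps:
a(b) = 9 + √b (a(b) = 9 + √(b + (b - b)) = 9 + √(b + 0) = 9 + √b)
E(X) = -57*X^(5/2)
√(E(a(9/(-13))) + 30342) = √(-57*(9 + √(9/(-13)))^(5/2) + 30342) = √(-57*(9 + √(9*(-1/13)))^(5/2) + 30342) = √(-57*(9 + √(-9/13))^(5/2) + 30342) = √(-57*(9 + 3*I*√13/13)^(5/2) + 30342) = √(30342 - 57*(9 + 3*I*√13/13)^(5/2))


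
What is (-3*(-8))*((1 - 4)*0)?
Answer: 0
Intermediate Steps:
(-3*(-8))*((1 - 4)*0) = 24*(-3*0) = 24*0 = 0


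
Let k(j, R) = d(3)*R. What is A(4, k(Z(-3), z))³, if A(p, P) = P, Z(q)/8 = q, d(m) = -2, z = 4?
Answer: -512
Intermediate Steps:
Z(q) = 8*q
k(j, R) = -2*R
A(4, k(Z(-3), z))³ = (-2*4)³ = (-8)³ = -512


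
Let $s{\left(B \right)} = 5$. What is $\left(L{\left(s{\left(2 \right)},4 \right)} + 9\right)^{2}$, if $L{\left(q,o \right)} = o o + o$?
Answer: $841$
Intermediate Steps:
$L{\left(q,o \right)} = o + o^{2}$ ($L{\left(q,o \right)} = o^{2} + o = o + o^{2}$)
$\left(L{\left(s{\left(2 \right)},4 \right)} + 9\right)^{2} = \left(4 \left(1 + 4\right) + 9\right)^{2} = \left(4 \cdot 5 + 9\right)^{2} = \left(20 + 9\right)^{2} = 29^{2} = 841$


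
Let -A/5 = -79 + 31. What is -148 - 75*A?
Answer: -18148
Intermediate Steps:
A = 240 (A = -5*(-79 + 31) = -5*(-48) = 240)
-148 - 75*A = -148 - 75*240 = -148 - 18000 = -18148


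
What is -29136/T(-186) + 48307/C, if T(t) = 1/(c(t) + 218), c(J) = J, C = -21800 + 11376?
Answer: -9718885555/10424 ≈ -9.3236e+5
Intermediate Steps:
C = -10424
T(t) = 1/(218 + t) (T(t) = 1/(t + 218) = 1/(218 + t))
-29136/T(-186) + 48307/C = -29136/(1/(218 - 186)) + 48307/(-10424) = -29136/(1/32) + 48307*(-1/10424) = -29136/1/32 - 48307/10424 = -29136*32 - 48307/10424 = -932352 - 48307/10424 = -9718885555/10424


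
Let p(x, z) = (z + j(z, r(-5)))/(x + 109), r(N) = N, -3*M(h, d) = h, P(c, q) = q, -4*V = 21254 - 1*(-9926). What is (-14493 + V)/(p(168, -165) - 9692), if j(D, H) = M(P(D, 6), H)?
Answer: 6173776/2684851 ≈ 2.2995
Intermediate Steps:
V = -7795 (V = -(21254 - 1*(-9926))/4 = -(21254 + 9926)/4 = -¼*31180 = -7795)
M(h, d) = -h/3
j(D, H) = -2 (j(D, H) = -⅓*6 = -2)
p(x, z) = (-2 + z)/(109 + x) (p(x, z) = (z - 2)/(x + 109) = (-2 + z)/(109 + x))
(-14493 + V)/(p(168, -165) - 9692) = (-14493 - 7795)/((-2 - 165)/(109 + 168) - 9692) = -22288/(-167/277 - 9692) = -22288/(-2684851/277) = -22288*(-277/2684851) = 6173776/2684851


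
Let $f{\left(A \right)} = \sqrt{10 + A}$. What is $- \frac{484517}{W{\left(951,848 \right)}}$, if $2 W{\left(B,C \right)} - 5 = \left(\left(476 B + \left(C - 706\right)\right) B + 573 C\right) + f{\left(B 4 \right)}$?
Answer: $- \frac{417765894301118}{185860856289890115} + \frac{969034 \sqrt{3814}}{185860856289890115} \approx -0.0022477$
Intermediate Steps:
$W{\left(B,C \right)} = \frac{5}{2} + \frac{\sqrt{10 + 4 B}}{2} + \frac{573 C}{2} + \frac{B \left(-706 + C + 476 B\right)}{2}$ ($W{\left(B,C \right)} = \frac{5}{2} + \frac{\left(\left(476 B + \left(C - 706\right)\right) B + 573 C\right) + \sqrt{10 + B 4}}{2} = \frac{5}{2} + \frac{\left(\left(476 B + \left(-706 + C\right)\right) B + 573 C\right) + \sqrt{10 + 4 B}}{2} = \frac{5}{2} + \frac{\left(\left(-706 + C + 476 B\right) B + 573 C\right) + \sqrt{10 + 4 B}}{2} = \frac{5}{2} + \frac{\left(B \left(-706 + C + 476 B\right) + 573 C\right) + \sqrt{10 + 4 B}}{2} = \frac{5}{2} + \frac{\left(573 C + B \left(-706 + C + 476 B\right)\right) + \sqrt{10 + 4 B}}{2} = \frac{5}{2} + \frac{\sqrt{10 + 4 B} + 573 C + B \left(-706 + C + 476 B\right)}{2} = \frac{5}{2} + \left(\frac{\sqrt{10 + 4 B}}{2} + \frac{573 C}{2} + \frac{B \left(-706 + C + 476 B\right)}{2}\right) = \frac{5}{2} + \frac{\sqrt{10 + 4 B}}{2} + \frac{573 C}{2} + \frac{B \left(-706 + C + 476 B\right)}{2}$)
$- \frac{484517}{W{\left(951,848 \right)}} = - \frac{484517}{\frac{5}{2} + \frac{\sqrt{10 + 4 \cdot 951}}{2} - 335703 + 238 \cdot 951^{2} + \frac{573}{2} \cdot 848 + \frac{1}{2} \cdot 951 \cdot 848} = - \frac{484517}{\frac{5}{2} + \frac{\sqrt{10 + 3804}}{2} - 335703 + 238 \cdot 904401 + 242952 + 403224} = - \frac{484517}{\frac{5}{2} + \frac{\sqrt{3814}}{2} - 335703 + 215247438 + 242952 + 403224} = - \frac{484517}{\frac{431115827}{2} + \frac{\sqrt{3814}}{2}}$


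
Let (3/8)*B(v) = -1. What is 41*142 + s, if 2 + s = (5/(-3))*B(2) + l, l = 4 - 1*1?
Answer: 52447/9 ≈ 5827.4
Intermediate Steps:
l = 3 (l = 4 - 1 = 3)
B(v) = -8/3 (B(v) = (8/3)*(-1) = -8/3)
s = 49/9 (s = -2 + ((5/(-3))*(-8/3) + 3) = -2 + ((5*(-⅓))*(-8/3) + 3) = -2 + (-5/3*(-8/3) + 3) = -2 + (40/9 + 3) = -2 + 67/9 = 49/9 ≈ 5.4444)
41*142 + s = 41*142 + 49/9 = 5822 + 49/9 = 52447/9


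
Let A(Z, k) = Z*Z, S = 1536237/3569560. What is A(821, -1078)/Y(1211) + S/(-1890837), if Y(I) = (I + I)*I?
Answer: 252744758216257087/1099802126786770680 ≈ 0.22981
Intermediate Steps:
S = 1536237/3569560 (S = 1536237*(1/3569560) = 1536237/3569560 ≈ 0.43037)
A(Z, k) = Z**2
Y(I) = 2*I**2 (Y(I) = (2*I)*I = 2*I**2)
A(821, -1078)/Y(1211) + S/(-1890837) = 821**2/((2*1211**2)) + (1536237/3569560)/(-1890837) = 674041/((2*1466521)) + (1536237/3569560)*(-1/1890837) = 674041/2933042 - 170693/749939569080 = 252744758216257087/1099802126786770680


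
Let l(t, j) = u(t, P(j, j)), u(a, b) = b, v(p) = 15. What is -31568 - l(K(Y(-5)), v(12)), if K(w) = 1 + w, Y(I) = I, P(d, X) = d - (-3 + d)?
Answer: -31571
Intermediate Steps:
P(d, X) = 3 (P(d, X) = d + (3 - d) = 3)
l(t, j) = 3
-31568 - l(K(Y(-5)), v(12)) = -31568 - 1*3 = -31568 - 3 = -31571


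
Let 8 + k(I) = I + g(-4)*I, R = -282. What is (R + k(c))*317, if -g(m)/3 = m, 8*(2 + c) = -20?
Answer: -220949/2 ≈ -1.1047e+5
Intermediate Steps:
c = -9/2 (c = -2 + (⅛)*(-20) = -2 - 5/2 = -9/2 ≈ -4.5000)
g(m) = -3*m
k(I) = -8 + 13*I (k(I) = -8 + (I + (-3*(-4))*I) = -8 + (I + 12*I) = -8 + 13*I)
(R + k(c))*317 = (-282 + (-8 + 13*(-9/2)))*317 = (-282 + (-8 - 117/2))*317 = (-282 - 133/2)*317 = -697/2*317 = -220949/2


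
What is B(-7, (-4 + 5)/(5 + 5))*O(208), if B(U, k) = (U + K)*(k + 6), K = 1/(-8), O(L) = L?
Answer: -45201/5 ≈ -9040.2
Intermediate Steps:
K = -⅛ ≈ -0.12500
B(U, k) = (6 + k)*(-⅛ + U) (B(U, k) = (U - ⅛)*(k + 6) = (-⅛ + U)*(6 + k) = (6 + k)*(-⅛ + U))
B(-7, (-4 + 5)/(5 + 5))*O(208) = (-¾ + 6*(-7) - (-4 + 5)/(8*(5 + 5)) - 7*(-4 + 5)/(5 + 5))*208 = (-¾ - 42 - 1/(8*10) - 7/10)*208 = (-¾ - 42 - ⅛*⅒ - 7*⅒)*208 = (-¾ - 42 - 1/80 - 7/10)*208 = -3477/80*208 = -45201/5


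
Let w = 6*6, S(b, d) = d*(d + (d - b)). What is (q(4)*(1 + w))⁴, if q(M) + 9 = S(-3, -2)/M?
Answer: 156531800881/16 ≈ 9.7832e+9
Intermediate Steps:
S(b, d) = d*(-b + 2*d)
q(M) = -9 + 2/M (q(M) = -9 + (-2*(-1*(-3) + 2*(-2)))/M = -9 + (-2*(3 - 4))/M = -9 + (-2*(-1))/M = -9 + 2/M)
w = 36
(q(4)*(1 + w))⁴ = ((-9 + 2/4)*(1 + 36))⁴ = ((-9 + 2*(¼))*37)⁴ = ((-9 + ½)*37)⁴ = (-17/2*37)⁴ = (-629/2)⁴ = 156531800881/16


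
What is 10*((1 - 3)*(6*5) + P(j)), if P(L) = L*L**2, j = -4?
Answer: -1240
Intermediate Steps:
P(L) = L**3
10*((1 - 3)*(6*5) + P(j)) = 10*((1 - 3)*(6*5) + (-4)**3) = 10*(-2*30 - 64) = 10*(-60 - 64) = 10*(-124) = -1240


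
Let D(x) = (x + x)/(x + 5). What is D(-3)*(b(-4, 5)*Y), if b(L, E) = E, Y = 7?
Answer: -105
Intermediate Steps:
D(x) = 2*x/(5 + x) (D(x) = (2*x)/(5 + x) = 2*x/(5 + x))
D(-3)*(b(-4, 5)*Y) = (2*(-3)/(5 - 3))*(5*7) = (2*(-3)/2)*35 = (2*(-3)*(½))*35 = -3*35 = -105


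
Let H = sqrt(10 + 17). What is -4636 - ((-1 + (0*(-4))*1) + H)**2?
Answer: -4664 + 6*sqrt(3) ≈ -4653.6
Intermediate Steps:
H = 3*sqrt(3) (H = sqrt(27) = 3*sqrt(3) ≈ 5.1962)
-4636 - ((-1 + (0*(-4))*1) + H)**2 = -4636 - ((-1 + (0*(-4))*1) + 3*sqrt(3))**2 = -4636 - ((-1 + 0*1) + 3*sqrt(3))**2 = -4636 - ((-1 + 0) + 3*sqrt(3))**2 = -4636 - (-1 + 3*sqrt(3))**2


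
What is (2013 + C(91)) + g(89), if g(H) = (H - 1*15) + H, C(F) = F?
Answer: 2267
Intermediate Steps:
g(H) = -15 + 2*H (g(H) = (H - 15) + H = (-15 + H) + H = -15 + 2*H)
(2013 + C(91)) + g(89) = (2013 + 91) + (-15 + 2*89) = 2104 + (-15 + 178) = 2104 + 163 = 2267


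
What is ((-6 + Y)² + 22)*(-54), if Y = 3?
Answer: -1674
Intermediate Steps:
((-6 + Y)² + 22)*(-54) = ((-6 + 3)² + 22)*(-54) = ((-3)² + 22)*(-54) = (9 + 22)*(-54) = 31*(-54) = -1674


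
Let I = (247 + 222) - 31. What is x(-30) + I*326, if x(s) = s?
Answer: 142758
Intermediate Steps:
I = 438 (I = 469 - 31 = 438)
x(-30) + I*326 = -30 + 438*326 = -30 + 142788 = 142758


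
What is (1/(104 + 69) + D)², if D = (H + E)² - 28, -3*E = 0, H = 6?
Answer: 1918225/29929 ≈ 64.093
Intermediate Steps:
E = 0 (E = -⅓*0 = 0)
D = 8 (D = (6 + 0)² - 28 = 6² - 28 = 36 - 28 = 8)
(1/(104 + 69) + D)² = (1/(104 + 69) + 8)² = (1/173 + 8)² = (1385/173)² = 1918225/29929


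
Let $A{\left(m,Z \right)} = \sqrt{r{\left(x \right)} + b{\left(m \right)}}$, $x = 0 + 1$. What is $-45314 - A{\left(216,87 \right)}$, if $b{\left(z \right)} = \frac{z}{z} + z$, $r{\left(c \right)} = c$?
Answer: $-45314 - \sqrt{218} \approx -45329.0$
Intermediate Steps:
$x = 1$
$b{\left(z \right)} = 1 + z$
$A{\left(m,Z \right)} = \sqrt{2 + m}$ ($A{\left(m,Z \right)} = \sqrt{1 + \left(1 + m\right)} = \sqrt{2 + m}$)
$-45314 - A{\left(216,87 \right)} = -45314 - \sqrt{2 + 216} = -45314 - \sqrt{218}$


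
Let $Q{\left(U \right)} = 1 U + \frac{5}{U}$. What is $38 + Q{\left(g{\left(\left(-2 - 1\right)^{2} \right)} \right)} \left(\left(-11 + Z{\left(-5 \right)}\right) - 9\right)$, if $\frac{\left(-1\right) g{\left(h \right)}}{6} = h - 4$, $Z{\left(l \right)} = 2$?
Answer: $581$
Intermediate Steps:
$g{\left(h \right)} = 24 - 6 h$ ($g{\left(h \right)} = - 6 \left(h - 4\right) = - 6 \left(-4 + h\right) = 24 - 6 h$)
$Q{\left(U \right)} = U + \frac{5}{U}$
$38 + Q{\left(g{\left(\left(-2 - 1\right)^{2} \right)} \right)} \left(\left(-11 + Z{\left(-5 \right)}\right) - 9\right) = 38 + \left(\left(24 - 6 \left(-2 - 1\right)^{2}\right) + \frac{5}{24 - 6 \left(-2 - 1\right)^{2}}\right) \left(\left(-11 + 2\right) - 9\right) = 38 + \left(\left(24 - 6 \left(-3\right)^{2}\right) + \frac{5}{24 - 6 \left(-3\right)^{2}}\right) \left(-9 - 9\right) = 38 + \left(\left(24 - 54\right) + \frac{5}{24 - 54}\right) \left(-18\right) = 38 + \left(-30 + \frac{5}{-30}\right) \left(-18\right) = 38 + \left(-30 + 5 \left(- \frac{1}{30}\right)\right) \left(-18\right) = 38 + \left(-30 - \frac{1}{6}\right) \left(-18\right) = 38 - -543 = 38 + 543 = 581$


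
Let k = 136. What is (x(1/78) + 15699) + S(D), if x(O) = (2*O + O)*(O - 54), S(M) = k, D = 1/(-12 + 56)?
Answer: 32109169/2028 ≈ 15833.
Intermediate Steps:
D = 1/44 ≈ 0.022727
S(M) = 136
x(O) = 3*O*(-54 + O) (x(O) = (3*O)*(-54 + O) = 3*O*(-54 + O))
(x(1/78) + 15699) + S(D) = (3*(-54 + 1/78)/78 + 15699) + 136 = (3*(1/78)*(-54 + 1/78) + 15699) + 136 = (3*(1/78)*(-4211/78) + 15699) + 136 = (-4211/2028 + 15699) + 136 = 31833361/2028 + 136 = 32109169/2028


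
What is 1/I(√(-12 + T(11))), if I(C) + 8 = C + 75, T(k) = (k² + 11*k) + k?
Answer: 67/4248 - √241/4248 ≈ 0.012118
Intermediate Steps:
T(k) = k² + 12*k
I(C) = 67 + C (I(C) = -8 + (C + 75) = -8 + (75 + C) = 67 + C)
1/I(√(-12 + T(11))) = 1/(67 + √(-12 + 11*(12 + 11))) = 1/(67 + √(-12 + 11*23)) = 1/(67 + √(-12 + 253)) = 1/(67 + √241)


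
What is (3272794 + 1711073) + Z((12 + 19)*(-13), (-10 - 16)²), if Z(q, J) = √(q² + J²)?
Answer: 4983867 + 13*√3665 ≈ 4.9847e+6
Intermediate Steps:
Z(q, J) = √(J² + q²)
(3272794 + 1711073) + Z((12 + 19)*(-13), (-10 - 16)²) = (3272794 + 1711073) + √(((-10 - 16)²)² + ((12 + 19)*(-13))²) = 4983867 + √(((-26)²)² + (31*(-13))²) = 4983867 + √(676² + (-403)²) = 4983867 + √(456976 + 162409) = 4983867 + √619385 = 4983867 + 13*√3665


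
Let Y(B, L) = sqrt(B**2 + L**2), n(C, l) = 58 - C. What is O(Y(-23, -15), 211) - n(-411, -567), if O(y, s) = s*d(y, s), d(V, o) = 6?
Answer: 797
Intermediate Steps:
O(y, s) = 6*s (O(y, s) = s*6 = 6*s)
O(Y(-23, -15), 211) - n(-411, -567) = 6*211 - (58 - 1*(-411)) = 1266 - (58 + 411) = 1266 - 1*469 = 1266 - 469 = 797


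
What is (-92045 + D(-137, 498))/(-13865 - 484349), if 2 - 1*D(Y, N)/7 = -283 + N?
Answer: 46768/249107 ≈ 0.18774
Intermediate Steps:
D(Y, N) = 1995 - 7*N (D(Y, N) = 14 - 7*(-283 + N) = 14 + (1981 - 7*N) = 1995 - 7*N)
(-92045 + D(-137, 498))/(-13865 - 484349) = (-92045 + (1995 - 7*498))/(-13865 - 484349) = (-92045 + (1995 - 3486))/(-498214) = (-92045 - 1491)*(-1/498214) = -93536*(-1/498214) = 46768/249107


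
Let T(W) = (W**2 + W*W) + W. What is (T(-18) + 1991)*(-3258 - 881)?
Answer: -10848319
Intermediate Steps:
T(W) = W + 2*W**2 (T(W) = (W**2 + W**2) + W = 2*W**2 + W = W + 2*W**2)
(T(-18) + 1991)*(-3258 - 881) = (-18*(1 + 2*(-18)) + 1991)*(-3258 - 881) = (-18*(1 - 36) + 1991)*(-4139) = (-18*(-35) + 1991)*(-4139) = (630 + 1991)*(-4139) = 2621*(-4139) = -10848319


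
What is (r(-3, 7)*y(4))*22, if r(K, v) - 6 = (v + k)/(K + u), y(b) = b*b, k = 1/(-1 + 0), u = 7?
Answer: 2640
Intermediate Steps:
k = -1 (k = 1/(-1) = -1)
y(b) = b**2
r(K, v) = 6 + (-1 + v)/(7 + K) (r(K, v) = 6 + (v - 1)/(K + 7) = 6 + (-1 + v)/(7 + K))
(r(-3, 7)*y(4))*22 = (((41 + 7 + 6*(-3))/(7 - 3))*4**2)*22 = (((41 + 7 - 18)/4)*16)*22 = (((1/4)*30)*16)*22 = ((15/2)*16)*22 = 120*22 = 2640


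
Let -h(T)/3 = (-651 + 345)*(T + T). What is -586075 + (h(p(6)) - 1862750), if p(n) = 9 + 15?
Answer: -2404761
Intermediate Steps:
p(n) = 24
h(T) = 1836*T (h(T) = -3*(-651 + 345)*(T + T) = -(-918)*2*T = -(-1836)*T = 1836*T)
-586075 + (h(p(6)) - 1862750) = -586075 + (1836*24 - 1862750) = -586075 + (44064 - 1862750) = -586075 - 1818686 = -2404761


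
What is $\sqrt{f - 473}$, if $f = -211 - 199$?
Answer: $i \sqrt{883} \approx 29.715 i$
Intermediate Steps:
$f = -410$
$\sqrt{f - 473} = \sqrt{-410 - 473} = \sqrt{-883} = i \sqrt{883}$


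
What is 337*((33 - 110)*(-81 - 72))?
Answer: 3970197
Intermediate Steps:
337*((33 - 110)*(-81 - 72)) = 337*(-77*(-153)) = 337*11781 = 3970197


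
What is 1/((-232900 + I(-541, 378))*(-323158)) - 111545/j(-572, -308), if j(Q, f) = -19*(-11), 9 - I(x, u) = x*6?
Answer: -68412686209221/128183705390 ≈ -533.71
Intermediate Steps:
I(x, u) = 9 - 6*x (I(x, u) = 9 - x*6 = 9 - 6*x)
j(Q, f) = 209
1/((-232900 + I(-541, 378))*(-323158)) - 111545/j(-572, -308) = 1/((-232900 + (9 - 6*(-541)))*(-323158)) - 111545/209 = -1/323158/(-232900 + (9 + 3246)) - 111545*1/209 = -1/323158/(-232900 + 3255) - 111545/209 = -1/323158/(-229645) - 111545/209 = -1/229645*(-1/323158) - 111545/209 = 1/74211618910 - 111545/209 = -68412686209221/128183705390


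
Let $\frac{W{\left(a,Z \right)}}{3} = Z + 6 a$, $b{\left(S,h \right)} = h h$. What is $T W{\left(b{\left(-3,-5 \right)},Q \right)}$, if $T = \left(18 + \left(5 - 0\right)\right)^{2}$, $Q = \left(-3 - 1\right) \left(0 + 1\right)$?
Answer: $231702$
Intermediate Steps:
$Q = -4$ ($Q = \left(-4\right) 1 = -4$)
$b{\left(S,h \right)} = h^{2}$
$W{\left(a,Z \right)} = 3 Z + 18 a$ ($W{\left(a,Z \right)} = 3 \left(Z + 6 a\right) = 3 Z + 18 a$)
$T = 529$ ($T = \left(18 + \left(5 + 0\right)\right)^{2} = \left(18 + 5\right)^{2} = 23^{2} = 529$)
$T W{\left(b{\left(-3,-5 \right)},Q \right)} = 529 \left(3 \left(-4\right) + 18 \left(-5\right)^{2}\right) = 529 \left(-12 + 18 \cdot 25\right) = 529 \left(-12 + 450\right) = 529 \cdot 438 = 231702$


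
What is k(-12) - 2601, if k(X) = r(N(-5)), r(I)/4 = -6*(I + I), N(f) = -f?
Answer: -2841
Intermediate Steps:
r(I) = -48*I (r(I) = 4*(-6*(I + I)) = 4*(-12*I) = -48*I)
k(X) = -240 (k(X) = -(-48)*(-5) = -48*5 = -240)
k(-12) - 2601 = -240 - 2601 = -2841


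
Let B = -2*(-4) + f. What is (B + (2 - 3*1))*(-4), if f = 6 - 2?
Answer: -44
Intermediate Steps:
f = 4
B = 12 (B = -2*(-4) + 4 = 8 + 4 = 12)
(B + (2 - 3*1))*(-4) = (12 + (2 - 3*1))*(-4) = (12 + (2 - 3))*(-4) = (12 - 1)*(-4) = 11*(-4) = -44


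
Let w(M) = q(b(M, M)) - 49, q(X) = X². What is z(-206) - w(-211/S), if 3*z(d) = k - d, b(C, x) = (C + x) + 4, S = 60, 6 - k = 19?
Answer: 93719/900 ≈ 104.13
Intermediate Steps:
k = -13 (k = 6 - 1*19 = 6 - 19 = -13)
b(C, x) = 4 + C + x
w(M) = -49 + (4 + 2*M)² (w(M) = (4 + M + M)² - 49 = (4 + 2*M)² - 49 = -49 + (4 + 2*M)²)
z(d) = -13/3 - d/3 (z(d) = (-13 - d)/3 = -13/3 - d/3)
z(-206) - w(-211/S) = (-13/3 - ⅓*(-206)) - (-49 + 4*(2 - 211/60)²) = (-13/3 + 206/3) - (-49 + 4*(2 - 211*1/60)²) = 193/3 - (-49 + 4*(2 - 211/60)²) = 193/3 - (-49 + 4*(-91/60)²) = 193/3 - (-49 + 4*(8281/3600)) = 193/3 - (-49 + 8281/900) = 193/3 - 1*(-35819/900) = 193/3 + 35819/900 = 93719/900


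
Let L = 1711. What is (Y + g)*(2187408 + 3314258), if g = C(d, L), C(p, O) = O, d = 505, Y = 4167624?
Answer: 22938288612110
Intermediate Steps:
g = 1711
(Y + g)*(2187408 + 3314258) = (4167624 + 1711)*(2187408 + 3314258) = 4169335*5501666 = 22938288612110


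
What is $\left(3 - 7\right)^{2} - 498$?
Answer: $-482$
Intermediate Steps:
$\left(3 - 7\right)^{2} - 498 = \left(-4\right)^{2} - 498 = 16 - 498 = -482$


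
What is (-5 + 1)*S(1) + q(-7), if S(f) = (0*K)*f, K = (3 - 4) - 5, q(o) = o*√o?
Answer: -7*I*√7 ≈ -18.52*I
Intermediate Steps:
q(o) = o^(3/2)
K = -6 (K = -1 - 5 = -6)
S(f) = 0 (S(f) = (0*(-6))*f = 0*f = 0)
(-5 + 1)*S(1) + q(-7) = (-5 + 1)*0 + (-7)^(3/2) = -4*0 - 7*I*√7 = 0 - 7*I*√7 = -7*I*√7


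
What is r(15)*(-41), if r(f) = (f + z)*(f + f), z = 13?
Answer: -34440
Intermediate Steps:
r(f) = 2*f*(13 + f) (r(f) = (f + 13)*(f + f) = (13 + f)*(2*f) = 2*f*(13 + f))
r(15)*(-41) = (2*15*(13 + 15))*(-41) = (2*15*28)*(-41) = 840*(-41) = -34440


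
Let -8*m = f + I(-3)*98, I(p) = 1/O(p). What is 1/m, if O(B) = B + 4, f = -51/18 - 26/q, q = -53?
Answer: -2544/30419 ≈ -0.083632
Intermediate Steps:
f = -745/318 (f = -51/18 - 26/(-53) = -51*1/18 - 26*(-1/53) = -17/6 + 26/53 = -745/318 ≈ -2.3428)
O(B) = 4 + B
I(p) = 1/(4 + p)
m = -30419/2544 (m = -(-745/318 + 98/(4 - 3))/8 = -(-745/318 + 98/1)/8 = -(-745/318 + 1*98)/8 = -(-745/318 + 98)/8 = -⅛*30419/318 = -30419/2544 ≈ -11.957)
1/m = 1/(-30419/2544) = -2544/30419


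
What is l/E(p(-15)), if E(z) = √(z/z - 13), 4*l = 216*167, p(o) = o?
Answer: -1503*I*√3 ≈ -2603.3*I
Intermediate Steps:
l = 9018 (l = (216*167)/4 = (¼)*36072 = 9018)
E(z) = 2*I*√3 (E(z) = √(1 - 13) = √(-12) = 2*I*√3)
l/E(p(-15)) = 9018/((2*I*√3)) = 9018*(-I*√3/6) = -1503*I*√3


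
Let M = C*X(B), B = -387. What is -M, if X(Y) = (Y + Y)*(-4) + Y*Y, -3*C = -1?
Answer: -50955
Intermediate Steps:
C = ⅓ (C = -⅓*(-1) = ⅓ ≈ 0.33333)
X(Y) = Y² - 8*Y (X(Y) = (2*Y)*(-4) + Y² = -8*Y + Y² = Y² - 8*Y)
M = 50955 (M = (-387*(-8 - 387))/3 = (-387*(-395))/3 = (⅓)*152865 = 50955)
-M = -1*50955 = -50955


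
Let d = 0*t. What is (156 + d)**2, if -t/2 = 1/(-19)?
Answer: 24336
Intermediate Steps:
t = 2/19 (t = -2/(-19) = -2*(-1/19) = 2/19 ≈ 0.10526)
d = 0 (d = 0*(2/19) = 0)
(156 + d)**2 = (156 + 0)**2 = 156**2 = 24336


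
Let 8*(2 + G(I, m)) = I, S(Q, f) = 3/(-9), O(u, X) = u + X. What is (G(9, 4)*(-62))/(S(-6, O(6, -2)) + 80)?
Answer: 651/956 ≈ 0.68096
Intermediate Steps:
O(u, X) = X + u
S(Q, f) = -⅓ (S(Q, f) = 3*(-⅑) = -⅓)
G(I, m) = -2 + I/8
(G(9, 4)*(-62))/(S(-6, O(6, -2)) + 80) = ((-2 + (⅛)*9)*(-62))/(-⅓ + 80) = ((-2 + 9/8)*(-62))/(239/3) = -7/8*(-62)*(3/239) = (217/4)*(3/239) = 651/956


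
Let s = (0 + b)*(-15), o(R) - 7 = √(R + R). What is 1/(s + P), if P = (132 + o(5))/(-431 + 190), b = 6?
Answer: -5260789/476505231 + 241*√10/476505231 ≈ -0.011039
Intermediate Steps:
o(R) = 7 + √2*√R (o(R) = 7 + √(R + R) = 7 + √(2*R) = 7 + √2*√R)
s = -90 (s = (0 + 6)*(-15) = 6*(-15) = -90)
P = -139/241 - √10/241 (P = (132 + (7 + √2*√5))/(-431 + 190) = (132 + (7 + √10))/(-241) = (139 + √10)*(-1/241) = -139/241 - √10/241 ≈ -0.58988)
1/(s + P) = 1/(-90 + (-139/241 - √10/241)) = 1/(-21829/241 - √10/241)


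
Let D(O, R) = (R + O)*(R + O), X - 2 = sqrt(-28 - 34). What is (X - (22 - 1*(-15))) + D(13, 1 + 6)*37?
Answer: 14765 + I*sqrt(62) ≈ 14765.0 + 7.874*I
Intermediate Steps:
X = 2 + I*sqrt(62) (X = 2 + sqrt(-28 - 34) = 2 + sqrt(-62) = 2 + I*sqrt(62) ≈ 2.0 + 7.874*I)
D(O, R) = (O + R)**2 (D(O, R) = (O + R)*(O + R) = (O + R)**2)
(X - (22 - 1*(-15))) + D(13, 1 + 6)*37 = ((2 + I*sqrt(62)) - (22 - 1*(-15))) + (13 + (1 + 6))**2*37 = ((2 + I*sqrt(62)) - (22 + 15)) + (13 + 7)**2*37 = ((2 + I*sqrt(62)) - 1*37) + 20**2*37 = ((2 + I*sqrt(62)) - 37) + 400*37 = (-35 + I*sqrt(62)) + 14800 = 14765 + I*sqrt(62)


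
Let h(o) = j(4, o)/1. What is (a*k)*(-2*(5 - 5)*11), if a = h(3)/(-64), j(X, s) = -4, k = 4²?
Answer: 0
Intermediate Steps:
k = 16
h(o) = -4 (h(o) = -4/1 = -4*1 = -4)
a = 1/16 (a = -4/(-64) = -4*(-1/64) = 1/16 ≈ 0.062500)
(a*k)*(-2*(5 - 5)*11) = ((1/16)*16)*(-2*(5 - 5)*11) = 1*(-2*0*11) = 1*(0*11) = 1*0 = 0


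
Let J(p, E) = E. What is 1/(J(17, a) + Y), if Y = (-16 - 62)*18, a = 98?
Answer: -1/1306 ≈ -0.00076570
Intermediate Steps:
Y = -1404 (Y = -78*18 = -1404)
1/(J(17, a) + Y) = 1/(98 - 1404) = 1/(-1306) = -1/1306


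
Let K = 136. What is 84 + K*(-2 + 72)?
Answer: 9604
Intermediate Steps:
84 + K*(-2 + 72) = 84 + 136*(-2 + 72) = 84 + 136*70 = 84 + 9520 = 9604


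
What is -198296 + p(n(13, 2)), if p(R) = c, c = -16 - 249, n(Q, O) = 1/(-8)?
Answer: -198561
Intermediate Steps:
n(Q, O) = -⅛
c = -265
p(R) = -265
-198296 + p(n(13, 2)) = -198296 - 265 = -198561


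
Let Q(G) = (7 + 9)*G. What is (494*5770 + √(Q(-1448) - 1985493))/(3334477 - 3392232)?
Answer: -570076/11551 - I*√2008661/57755 ≈ -49.353 - 0.024539*I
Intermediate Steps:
Q(G) = 16*G
(494*5770 + √(Q(-1448) - 1985493))/(3334477 - 3392232) = (494*5770 + √(16*(-1448) - 1985493))/(3334477 - 3392232) = (2850380 + √(-23168 - 1985493))/(-57755) = (2850380 + √(-2008661))*(-1/57755) = (2850380 + I*√2008661)*(-1/57755) = -570076/11551 - I*√2008661/57755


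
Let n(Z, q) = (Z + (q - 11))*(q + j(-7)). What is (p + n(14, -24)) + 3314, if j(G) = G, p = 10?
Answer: 3975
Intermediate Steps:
n(Z, q) = (-7 + q)*(-11 + Z + q) (n(Z, q) = (Z + (q - 11))*(q - 7) = (Z + (-11 + q))*(-7 + q) = (-11 + Z + q)*(-7 + q) = (-7 + q)*(-11 + Z + q))
(p + n(14, -24)) + 3314 = (10 + (77 + (-24)² - 18*(-24) - 7*14 + 14*(-24))) + 3314 = (10 + (77 + 576 + 432 - 98 - 336)) + 3314 = (10 + 651) + 3314 = 661 + 3314 = 3975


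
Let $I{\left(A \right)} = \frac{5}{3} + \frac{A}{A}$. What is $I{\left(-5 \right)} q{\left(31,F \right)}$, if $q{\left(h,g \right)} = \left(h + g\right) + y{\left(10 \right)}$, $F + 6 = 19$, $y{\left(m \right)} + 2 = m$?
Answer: $\frac{416}{3} \approx 138.67$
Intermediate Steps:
$y{\left(m \right)} = -2 + m$
$I{\left(A \right)} = \frac{8}{3}$ ($I{\left(A \right)} = 5 \cdot \frac{1}{3} + 1 = \frac{5}{3} + 1 = \frac{8}{3}$)
$F = 13$ ($F = -6 + 19 = 13$)
$q{\left(h,g \right)} = 8 + g + h$ ($q{\left(h,g \right)} = \left(h + g\right) + \left(-2 + 10\right) = \left(g + h\right) + 8 = 8 + g + h$)
$I{\left(-5 \right)} q{\left(31,F \right)} = \frac{8 \left(8 + 13 + 31\right)}{3} = \frac{8}{3} \cdot 52 = \frac{416}{3}$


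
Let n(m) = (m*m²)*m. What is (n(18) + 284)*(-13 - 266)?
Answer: -29367540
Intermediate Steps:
n(m) = m⁴ (n(m) = m³*m = m⁴)
(n(18) + 284)*(-13 - 266) = (18⁴ + 284)*(-13 - 266) = (104976 + 284)*(-279) = 105260*(-279) = -29367540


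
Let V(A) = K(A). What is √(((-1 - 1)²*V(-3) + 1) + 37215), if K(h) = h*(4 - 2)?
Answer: 2*√9298 ≈ 192.85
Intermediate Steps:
K(h) = 2*h (K(h) = h*2 = 2*h)
V(A) = 2*A
√(((-1 - 1)²*V(-3) + 1) + 37215) = √(((-1 - 1)²*(2*(-3)) + 1) + 37215) = √(((-2)²*(-6) + 1) + 37215) = √((4*(-6) + 1) + 37215) = √((-24 + 1) + 37215) = √(-23 + 37215) = √37192 = 2*√9298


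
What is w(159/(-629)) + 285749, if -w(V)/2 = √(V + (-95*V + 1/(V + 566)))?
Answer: 285749 - 2*√1190567637361426445/223832795 ≈ 2.8574e+5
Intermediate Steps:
w(V) = -2*√(1/(566 + V) - 94*V) (w(V) = -2*√(V + (-95*V + 1/(V + 566))) = -2*√(V + (-95*V + 1/(566 + V))) = -2*√(V + (1/(566 + V) - 95*V)) = -2*√(1/(566 + V) - 94*V))
w(159/(-629)) + 285749 = -2*√(1 - 94*159/(-629)*(566 + 159/(-629)))/√(566 + 159/(-629)) + 285749 = -2*√(1 - 94*159*(-1/629)*(566 + 159*(-1/629)))/√(566 + 159*(-1/629)) + 285749 = -2*√(1 + 14946*(566 - 159/629)/629)/√(566 - 159/629) + 285749 = -2*√223832795*√(1 + (14946/629)*(355855/629))/355855 + 285749 = -2*√1190567637361426445/223832795 + 285749 = 285749 - 2*√1190567637361426445/223832795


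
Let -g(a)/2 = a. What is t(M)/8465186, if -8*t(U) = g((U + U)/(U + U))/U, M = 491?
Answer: 1/16625625304 ≈ 6.0148e-11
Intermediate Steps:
g(a) = -2*a
t(U) = 1/(4*U) (t(U) = -(-2*(U + U)/(U + U))/(8*U) = -(-2*2*U/(2*U))/(8*U) = -(-2*2*U*1/(2*U))/(8*U) = -(-2*1)/(8*U) = -(-1)/(4*U) = 1/(4*U))
t(M)/8465186 = ((1/4)/491)/8465186 = ((1/4)*(1/491))*(1/8465186) = (1/1964)*(1/8465186) = 1/16625625304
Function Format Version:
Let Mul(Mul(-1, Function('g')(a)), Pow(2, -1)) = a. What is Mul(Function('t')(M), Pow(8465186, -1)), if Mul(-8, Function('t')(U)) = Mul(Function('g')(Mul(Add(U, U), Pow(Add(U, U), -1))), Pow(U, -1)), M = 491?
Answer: Rational(1, 16625625304) ≈ 6.0148e-11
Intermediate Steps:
Function('g')(a) = Mul(-2, a)
Function('t')(U) = Mul(Rational(1, 4), Pow(U, -1)) (Function('t')(U) = Mul(Rational(-1, 8), Mul(Mul(-2, Mul(Add(U, U), Pow(Add(U, U), -1))), Pow(U, -1))) = Mul(Rational(-1, 8), Mul(Mul(-2, Mul(Mul(2, U), Pow(Mul(2, U), -1))), Pow(U, -1))) = Mul(Rational(-1, 8), Mul(Mul(-2, Mul(Mul(2, U), Mul(Rational(1, 2), Pow(U, -1)))), Pow(U, -1))) = Mul(Rational(-1, 8), Mul(Mul(-2, 1), Pow(U, -1))) = Mul(Rational(-1, 8), Mul(-2, Pow(U, -1))) = Mul(Rational(1, 4), Pow(U, -1)))
Mul(Function('t')(M), Pow(8465186, -1)) = Mul(Mul(Rational(1, 4), Pow(491, -1)), Pow(8465186, -1)) = Mul(Mul(Rational(1, 4), Rational(1, 491)), Rational(1, 8465186)) = Mul(Rational(1, 1964), Rational(1, 8465186)) = Rational(1, 16625625304)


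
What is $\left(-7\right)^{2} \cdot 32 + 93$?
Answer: $1661$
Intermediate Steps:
$\left(-7\right)^{2} \cdot 32 + 93 = 49 \cdot 32 + 93 = 1568 + 93 = 1661$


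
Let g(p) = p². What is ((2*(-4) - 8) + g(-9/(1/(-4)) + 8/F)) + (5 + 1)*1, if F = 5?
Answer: 35094/25 ≈ 1403.8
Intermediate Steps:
((2*(-4) - 8) + g(-9/(1/(-4)) + 8/F)) + (5 + 1)*1 = ((2*(-4) - 8) + (-9/(1/(-4)) + 8/5)²) + (5 + 1)*1 = ((-8 - 8) + (-9/(-¼) + 8*(⅕))²) + 6*1 = (-16 + (-9*(-4) + 8/5)²) + 6 = (-16 + (36 + 8/5)²) + 6 = (-16 + (188/5)²) + 6 = (-16 + 35344/25) + 6 = 34944/25 + 6 = 35094/25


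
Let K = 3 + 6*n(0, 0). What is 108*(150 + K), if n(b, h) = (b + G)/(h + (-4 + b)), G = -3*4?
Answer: 18468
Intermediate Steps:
G = -12
n(b, h) = (-12 + b)/(-4 + b + h) (n(b, h) = (b - 12)/(h + (-4 + b)) = (-12 + b)/(-4 + b + h))
K = 21 (K = 3 + 6*((-12 + 0)/(-4 + 0 + 0)) = 3 + 6*(-12/(-4)) = 3 + 6*(-¼*(-12)) = 3 + 6*3 = 3 + 18 = 21)
108*(150 + K) = 108*(150 + 21) = 108*171 = 18468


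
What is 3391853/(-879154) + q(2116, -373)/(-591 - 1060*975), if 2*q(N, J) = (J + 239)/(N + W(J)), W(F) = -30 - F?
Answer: -8624904721568639/2235538962735426 ≈ -3.8581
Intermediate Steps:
q(N, J) = (239 + J)/(2*(-30 + N - J)) (q(N, J) = ((J + 239)/(N + (-30 - J)))/2 = ((239 + J)/(-30 + N - J))/2 = (239 + J)/(2*(-30 + N - J)))
3391853/(-879154) + q(2116, -373)/(-591 - 1060*975) = 3391853/(-879154) + ((-239 - 1*(-373))/(2*(30 - 373 - 1*2116)))/(-591 - 1060*975) = 3391853*(-1/879154) + ((-239 + 373)/(2*(30 - 373 - 2116)))/(-591 - 1033500) = -3391853/879154 + ((½)*134/(-2459))/(-1034091) = -3391853/879154 + ((½)*(-1/2459)*134)*(-1/1034091) = -3391853/879154 - 67/2459*(-1/1034091) = -3391853/879154 + 67/2542829769 = -8624904721568639/2235538962735426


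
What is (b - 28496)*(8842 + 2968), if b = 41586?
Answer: 154592900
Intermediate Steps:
(b - 28496)*(8842 + 2968) = (41586 - 28496)*(8842 + 2968) = 13090*11810 = 154592900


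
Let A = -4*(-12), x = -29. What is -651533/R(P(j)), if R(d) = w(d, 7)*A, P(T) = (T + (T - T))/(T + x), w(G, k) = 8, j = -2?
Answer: -651533/384 ≈ -1696.7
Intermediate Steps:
A = 48
P(T) = T/(-29 + T) (P(T) = (T + (T - T))/(T - 29) = (T + 0)/(-29 + T) = T/(-29 + T))
R(d) = 384 (R(d) = 8*48 = 384)
-651533/R(P(j)) = -651533/384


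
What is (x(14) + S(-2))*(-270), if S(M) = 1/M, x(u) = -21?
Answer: 5805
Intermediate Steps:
(x(14) + S(-2))*(-270) = (-21 + 1/(-2))*(-270) = (-21 - 1/2)*(-270) = -43/2*(-270) = 5805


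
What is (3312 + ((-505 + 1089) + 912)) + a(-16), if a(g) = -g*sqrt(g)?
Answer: 4808 + 64*I ≈ 4808.0 + 64.0*I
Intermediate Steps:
a(g) = -g**(3/2)
(3312 + ((-505 + 1089) + 912)) + a(-16) = (3312 + ((-505 + 1089) + 912)) - (-16)**(3/2) = (3312 + (584 + 912)) - (-64)*I = (3312 + 1496) + 64*I = 4808 + 64*I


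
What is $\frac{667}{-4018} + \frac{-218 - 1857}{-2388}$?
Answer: $\frac{3372277}{4797492} \approx 0.70292$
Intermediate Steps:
$\frac{667}{-4018} + \frac{-218 - 1857}{-2388} = 667 \left(- \frac{1}{4018}\right) + \left(-218 - 1857\right) \left(- \frac{1}{2388}\right) = - \frac{667}{4018} - - \frac{2075}{2388} = - \frac{667}{4018} + \frac{2075}{2388} = \frac{3372277}{4797492}$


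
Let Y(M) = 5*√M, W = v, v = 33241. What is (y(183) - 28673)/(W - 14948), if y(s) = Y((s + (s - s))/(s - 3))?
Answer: -28673/18293 + √915/109758 ≈ -1.5672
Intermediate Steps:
W = 33241
y(s) = 5*√(s/(-3 + s)) (y(s) = 5*√((s + (s - s))/(s - 3)) = 5*√((s + 0)/(-3 + s)) = 5*√(s/(-3 + s)))
(y(183) - 28673)/(W - 14948) = (5*√(183/(-3 + 183)) - 28673)/(33241 - 14948) = (5*√(183/180) - 28673)/18293 = (5*√(183*(1/180)) - 28673)*(1/18293) = (5*√(61/60) - 28673)*(1/18293) = (5*(√915/30) - 28673)*(1/18293) = (√915/6 - 28673)*(1/18293) = (-28673 + √915/6)*(1/18293) = -28673/18293 + √915/109758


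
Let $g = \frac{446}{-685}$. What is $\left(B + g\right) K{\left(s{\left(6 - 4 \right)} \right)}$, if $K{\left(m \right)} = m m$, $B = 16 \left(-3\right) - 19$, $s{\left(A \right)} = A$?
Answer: $- \frac{185364}{685} \approx -270.6$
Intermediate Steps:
$g = - \frac{446}{685}$ ($g = 446 \left(- \frac{1}{685}\right) = - \frac{446}{685} \approx -0.65109$)
$B = -67$ ($B = -48 - 19 = -67$)
$K{\left(m \right)} = m^{2}$
$\left(B + g\right) K{\left(s{\left(6 - 4 \right)} \right)} = \left(-67 - \frac{446}{685}\right) \left(6 - 4\right)^{2} = - \frac{46341 \cdot 2^{2}}{685} = \left(- \frac{46341}{685}\right) 4 = - \frac{185364}{685}$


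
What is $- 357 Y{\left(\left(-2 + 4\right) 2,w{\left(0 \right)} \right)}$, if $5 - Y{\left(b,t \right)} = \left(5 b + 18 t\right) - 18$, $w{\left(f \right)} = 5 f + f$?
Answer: $-1071$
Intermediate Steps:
$w{\left(f \right)} = 6 f$
$Y{\left(b,t \right)} = 23 - 18 t - 5 b$ ($Y{\left(b,t \right)} = 5 - \left(\left(5 b + 18 t\right) - 18\right) = 5 - \left(-18 + 5 b + 18 t\right) = 23 - 18 t - 5 b$)
$- 357 Y{\left(\left(-2 + 4\right) 2,w{\left(0 \right)} \right)} = - 357 \left(23 - 18 \cdot 6 \cdot 0 - 5 \left(-2 + 4\right) 2\right) = - 357 \left(23 - 0 - 5 \cdot 2 \cdot 2\right) = - 357 \left(23 + 0 - 20\right) = \left(-357\right) 3 = -1071$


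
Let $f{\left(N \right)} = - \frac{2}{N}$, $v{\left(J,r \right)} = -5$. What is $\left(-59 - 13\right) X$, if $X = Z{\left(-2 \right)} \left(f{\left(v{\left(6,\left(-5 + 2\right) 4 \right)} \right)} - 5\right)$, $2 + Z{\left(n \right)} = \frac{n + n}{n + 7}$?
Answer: $- \frac{23184}{25} \approx -927.36$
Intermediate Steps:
$Z{\left(n \right)} = -2 + \frac{2 n}{7 + n}$ ($Z{\left(n \right)} = -2 + \frac{n + n}{n + 7} = -2 + \frac{2 n}{7 + n}$)
$X = \frac{322}{25}$ ($X = - \frac{14}{7 - 2} \left(- \frac{2}{-5} - 5\right) = - \frac{14}{5} \left(\left(-2\right) \left(- \frac{1}{5}\right) - 5\right) = \left(-14\right) \frac{1}{5} \left(\frac{2}{5} - 5\right) = \left(- \frac{14}{5}\right) \left(- \frac{23}{5}\right) = \frac{322}{25} \approx 12.88$)
$\left(-59 - 13\right) X = \left(-59 - 13\right) \frac{322}{25} = \left(-72\right) \frac{322}{25} = - \frac{23184}{25}$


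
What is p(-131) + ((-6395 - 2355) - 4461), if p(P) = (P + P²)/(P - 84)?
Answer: -571479/43 ≈ -13290.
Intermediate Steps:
p(P) = (P + P²)/(-84 + P)
p(-131) + ((-6395 - 2355) - 4461) = -131*(1 - 131)/(-84 - 131) + ((-6395 - 2355) - 4461) = -131*(-130)/(-215) + (-8750 - 4461) = -131*(-1/215)*(-130) - 13211 = -3406/43 - 13211 = -571479/43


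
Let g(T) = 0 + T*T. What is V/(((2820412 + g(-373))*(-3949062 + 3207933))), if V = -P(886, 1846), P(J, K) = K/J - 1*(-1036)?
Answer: 459871/971676936172527 ≈ 4.7328e-10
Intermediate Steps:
g(T) = T² (g(T) = 0 + T² = T²)
P(J, K) = 1036 + K/J (P(J, K) = K/J + 1036 = 1036 + K/J)
V = -459871/443 (V = -(1036 + 1846/886) = -(1036 + 1846*(1/886)) = -(1036 + 923/443) = -1*459871/443 = -459871/443 ≈ -1038.1)
V/(((2820412 + g(-373))*(-3949062 + 3207933))) = -459871*1/((-3949062 + 3207933)*(2820412 + (-373)²))/443 = -459871*(-1/(741129*(2820412 + 139129)))/443 = -459871/(443*(2959541*(-741129))) = -459871/443/(-2193401661789) = -459871/443*(-1/2193401661789) = 459871/971676936172527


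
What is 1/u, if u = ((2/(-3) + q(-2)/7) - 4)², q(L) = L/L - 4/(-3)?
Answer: 9/169 ≈ 0.053254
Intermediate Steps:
q(L) = 7/3 (q(L) = 1 - 4*(-⅓) = 1 + 4/3 = 7/3)
u = 169/9 (u = ((2/(-3) + (7/3)/7) - 4)² = ((2*(-⅓) + (7/3)*(⅐)) - 4)² = ((-⅔ + ⅓) - 4)² = (-⅓ - 4)² = (-13/3)² = 169/9 ≈ 18.778)
1/u = 1/(169/9) = 9/169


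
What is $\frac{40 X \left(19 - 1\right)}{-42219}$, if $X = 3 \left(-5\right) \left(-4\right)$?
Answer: $- \frac{4800}{4691} \approx -1.0232$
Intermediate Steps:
$X = 60$ ($X = \left(-15\right) \left(-4\right) = 60$)
$\frac{40 X \left(19 - 1\right)}{-42219} = \frac{40 \cdot 60 \left(19 - 1\right)}{-42219} = 2400 \cdot 18 \left(- \frac{1}{42219}\right) = 43200 \left(- \frac{1}{42219}\right) = - \frac{4800}{4691}$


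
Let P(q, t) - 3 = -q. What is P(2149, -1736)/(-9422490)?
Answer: 1073/4711245 ≈ 0.00022775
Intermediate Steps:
P(q, t) = 3 - q
P(2149, -1736)/(-9422490) = (3 - 1*2149)/(-9422490) = (3 - 2149)*(-1/9422490) = -2146*(-1/9422490) = 1073/4711245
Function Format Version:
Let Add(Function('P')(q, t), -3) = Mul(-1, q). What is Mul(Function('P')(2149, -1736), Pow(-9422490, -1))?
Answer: Rational(1073, 4711245) ≈ 0.00022775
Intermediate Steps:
Function('P')(q, t) = Add(3, Mul(-1, q))
Mul(Function('P')(2149, -1736), Pow(-9422490, -1)) = Mul(Add(3, Mul(-1, 2149)), Pow(-9422490, -1)) = Mul(Add(3, -2149), Rational(-1, 9422490)) = Mul(-2146, Rational(-1, 9422490)) = Rational(1073, 4711245)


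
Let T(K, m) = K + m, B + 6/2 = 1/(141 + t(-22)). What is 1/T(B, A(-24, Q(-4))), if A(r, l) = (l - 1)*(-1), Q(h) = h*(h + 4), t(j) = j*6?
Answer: -9/17 ≈ -0.52941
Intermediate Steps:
t(j) = 6*j
Q(h) = h*(4 + h)
B = -26/9 (B = -3 + 1/(141 + 6*(-22)) = -3 + 1/(141 - 132) = -3 + 1/9 = -26/9 ≈ -2.8889)
A(r, l) = 1 - l (A(r, l) = (-1 + l)*(-1) = 1 - l)
1/T(B, A(-24, Q(-4))) = 1/(-26/9 + (1 - (-4)*(4 - 4))) = 1/(-26/9 + (1 - (-4)*0)) = 1/(-26/9 + (1 - 1*0)) = 1/(-26/9 + (1 + 0)) = 1/(-26/9 + 1) = 1/(-17/9) = -9/17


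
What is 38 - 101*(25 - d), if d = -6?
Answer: -3093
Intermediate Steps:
38 - 101*(25 - d) = 38 - 101*(25 - 1*(-6)) = 38 - 101*(25 + 6) = 38 - 101*31 = 38 - 3131 = -3093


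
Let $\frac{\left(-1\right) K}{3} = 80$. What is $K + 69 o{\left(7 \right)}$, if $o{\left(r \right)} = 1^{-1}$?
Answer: $-171$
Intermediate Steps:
$o{\left(r \right)} = 1$
$K = -240$ ($K = \left(-3\right) 80 = -240$)
$K + 69 o{\left(7 \right)} = -240 + 69 \cdot 1 = -240 + 69 = -171$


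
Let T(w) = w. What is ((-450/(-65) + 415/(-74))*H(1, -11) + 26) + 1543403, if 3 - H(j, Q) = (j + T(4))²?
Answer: 742375434/481 ≈ 1.5434e+6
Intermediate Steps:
H(j, Q) = 3 - (4 + j)² (H(j, Q) = 3 - (j + 4)² = 3 - (4 + j)²)
((-450/(-65) + 415/(-74))*H(1, -11) + 26) + 1543403 = ((-450/(-65) + 415/(-74))*(3 - (4 + 1)²) + 26) + 1543403 = ((-450*(-1/65) + 415*(-1/74))*(3 - 1*5²) + 26) + 1543403 = ((90/13 - 415/74)*(3 - 1*25) + 26) + 1543403 = (1265*(3 - 25)/962 + 26) + 1543403 = ((1265/962)*(-22) + 26) + 1543403 = (-13915/481 + 26) + 1543403 = -1409/481 + 1543403 = 742375434/481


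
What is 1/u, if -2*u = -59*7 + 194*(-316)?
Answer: 2/61717 ≈ 3.2406e-5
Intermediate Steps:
u = 61717/2 (u = -(-59*7 + 194*(-316))/2 = -(-413 - 61304)/2 = -½*(-61717) = 61717/2 ≈ 30859.)
1/u = 1/(61717/2) = 2/61717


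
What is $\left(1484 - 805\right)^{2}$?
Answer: $461041$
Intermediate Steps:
$\left(1484 - 805\right)^{2} = 679^{2} = 461041$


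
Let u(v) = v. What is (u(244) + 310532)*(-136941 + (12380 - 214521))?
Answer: -105378547632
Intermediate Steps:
(u(244) + 310532)*(-136941 + (12380 - 214521)) = (244 + 310532)*(-136941 + (12380 - 214521)) = 310776*(-136941 - 202141) = 310776*(-339082) = -105378547632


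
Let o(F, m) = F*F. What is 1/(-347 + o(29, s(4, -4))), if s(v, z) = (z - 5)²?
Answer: 1/494 ≈ 0.0020243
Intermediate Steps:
s(v, z) = (-5 + z)²
o(F, m) = F²
1/(-347 + o(29, s(4, -4))) = 1/(-347 + 29²) = 1/(-347 + 841) = 1/494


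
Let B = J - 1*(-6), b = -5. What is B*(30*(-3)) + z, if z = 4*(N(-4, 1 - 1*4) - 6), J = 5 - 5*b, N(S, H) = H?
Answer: -3276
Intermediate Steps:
J = 30 (J = 5 - 5*(-5) = 5 + 25 = 30)
B = 36 (B = 30 - 1*(-6) = 30 + 6 = 36)
z = -36 (z = 4*((1 - 1*4) - 6) = 4*((1 - 4) - 6) = 4*(-3 - 6) = 4*(-9) = -36)
B*(30*(-3)) + z = 36*(30*(-3)) - 36 = 36*(-90) - 36 = -3240 - 36 = -3276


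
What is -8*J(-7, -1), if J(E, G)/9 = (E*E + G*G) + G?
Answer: -3528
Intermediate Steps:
J(E, G) = 9*G + 9*E² + 9*G² (J(E, G) = 9*((E*E + G*G) + G) = 9*((E² + G²) + G) = 9*(G + E² + G²) = 9*G + 9*E² + 9*G²)
-8*J(-7, -1) = -8*(9*(-1) + 9*(-7)² + 9*(-1)²) = -8*(-9 + 9*49 + 9*1) = -8*(-9 + 441 + 9) = -8*441 = -3528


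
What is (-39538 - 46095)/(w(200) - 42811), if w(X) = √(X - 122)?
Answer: 3666034363/1832781643 + 85633*√78/1832781643 ≈ 2.0007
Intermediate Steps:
w(X) = √(-122 + X)
(-39538 - 46095)/(w(200) - 42811) = (-39538 - 46095)/(√(-122 + 200) - 42811) = -85633/(√78 - 42811) = -85633/(-42811 + √78)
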